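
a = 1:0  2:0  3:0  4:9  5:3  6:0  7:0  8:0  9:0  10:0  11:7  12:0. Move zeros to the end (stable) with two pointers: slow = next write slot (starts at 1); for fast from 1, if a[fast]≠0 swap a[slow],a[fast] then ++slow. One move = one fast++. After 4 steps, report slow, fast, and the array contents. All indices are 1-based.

slow=2, fast=5, a=[9, 0, 0, 0, 3, 0, 0, 0, 0, 0, 7, 0]

slow=1 fast=1: a[fast]=0, fast++
slow=1 fast=2: a[fast]=0, fast++
slow=1 fast=3: a[fast]=0, fast++
slow=1 fast=4: a[fast]=9≠0 swap→a[1]=9, slow++,fast++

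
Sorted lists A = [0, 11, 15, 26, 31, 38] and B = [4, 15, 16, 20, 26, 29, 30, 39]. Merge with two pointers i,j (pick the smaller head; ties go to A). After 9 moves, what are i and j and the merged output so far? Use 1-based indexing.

[i=1,j=1] A[i]=0<=B[j]=4 take 0 → i++
[i=2,j=1] A[i]=11>B[j]=4 take 4 → j++
[i=2,j=2] A[i]=11<=B[j]=15 take 11 → i++
[i=3,j=2] A[i]=15<=B[j]=15 take 15 → i++
[i=4,j=2] A[i]=26>B[j]=15 take 15 → j++
[i=4,j=3] A[i]=26>B[j]=16 take 16 → j++
[i=4,j=4] A[i]=26>B[j]=20 take 20 → j++
[i=4,j=5] A[i]=26<=B[j]=26 take 26 → i++
[i=5,j=5] A[i]=31>B[j]=26 take 26 → j++

i=5, j=6, merged so far=[0, 4, 11, 15, 15, 16, 20, 26, 26]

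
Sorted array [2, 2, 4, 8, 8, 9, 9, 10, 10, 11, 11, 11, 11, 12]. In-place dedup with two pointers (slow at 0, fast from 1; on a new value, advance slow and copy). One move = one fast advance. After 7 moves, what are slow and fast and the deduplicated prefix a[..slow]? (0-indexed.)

(s=0,f=1) a[fast]=2=a[slow] dup → fast++
(s=0,f=2) a[fast]=4≠a[slow]=2 write a[1]=4 → slow++,fast++
(s=1,f=3) a[fast]=8≠a[slow]=4 write a[2]=8 → slow++,fast++
(s=2,f=4) a[fast]=8=a[slow] dup → fast++
(s=2,f=5) a[fast]=9≠a[slow]=8 write a[3]=9 → slow++,fast++
(s=3,f=6) a[fast]=9=a[slow] dup → fast++
(s=3,f=7) a[fast]=10≠a[slow]=9 write a[4]=10 → slow++,fast++

slow=4, fast=8, prefix=[2, 4, 8, 9, 10]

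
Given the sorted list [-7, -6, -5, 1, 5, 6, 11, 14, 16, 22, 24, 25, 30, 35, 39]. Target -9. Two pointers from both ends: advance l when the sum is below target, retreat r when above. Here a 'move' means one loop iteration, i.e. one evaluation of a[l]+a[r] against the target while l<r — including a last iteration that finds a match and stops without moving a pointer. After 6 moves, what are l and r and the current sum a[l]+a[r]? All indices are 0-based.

l=0 r=14: -7+39=32 >-9, r--
l=0 r=13: -7+35=28 >-9, r--
l=0 r=12: -7+30=23 >-9, r--
l=0 r=11: -7+25=18 >-9, r--
l=0 r=10: -7+24=17 >-9, r--
l=0 r=9: -7+22=15 >-9, r--

l=0, r=8, sum=9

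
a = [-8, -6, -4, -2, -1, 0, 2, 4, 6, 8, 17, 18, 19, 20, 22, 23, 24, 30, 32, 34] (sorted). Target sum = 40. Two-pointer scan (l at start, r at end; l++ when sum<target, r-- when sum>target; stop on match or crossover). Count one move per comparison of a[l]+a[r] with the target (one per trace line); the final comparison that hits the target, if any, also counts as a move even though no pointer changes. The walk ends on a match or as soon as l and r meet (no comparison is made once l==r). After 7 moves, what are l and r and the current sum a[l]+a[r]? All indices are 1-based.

l=8, r=20, sum=38

l=1 r=20: -8+34=26 <40, l++
l=2 r=20: -6+34=28 <40, l++
l=3 r=20: -4+34=30 <40, l++
l=4 r=20: -2+34=32 <40, l++
l=5 r=20: -1+34=33 <40, l++
l=6 r=20: 0+34=34 <40, l++
l=7 r=20: 2+34=36 <40, l++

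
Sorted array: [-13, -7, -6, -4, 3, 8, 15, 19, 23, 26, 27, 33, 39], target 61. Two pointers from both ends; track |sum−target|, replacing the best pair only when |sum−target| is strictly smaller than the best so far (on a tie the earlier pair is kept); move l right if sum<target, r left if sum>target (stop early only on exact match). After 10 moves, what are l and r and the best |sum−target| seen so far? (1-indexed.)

[1,13] -13+39=26 d=35 * → l++
[2,13] -7+39=32 d=29 * → l++
[3,13] -6+39=33 d=28 * → l++
[4,13] -4+39=35 d=26 * → l++
[5,13] 3+39=42 d=19 * → l++
[6,13] 8+39=47 d=14 * → l++
[7,13] 15+39=54 d=7 * → l++
[8,13] 19+39=58 d=3 * → l++
[9,13] 23+39=62 d=1 * → r--
[9,12] 23+33=56 d=5 → l++

l=10, r=12, best |Δ|=1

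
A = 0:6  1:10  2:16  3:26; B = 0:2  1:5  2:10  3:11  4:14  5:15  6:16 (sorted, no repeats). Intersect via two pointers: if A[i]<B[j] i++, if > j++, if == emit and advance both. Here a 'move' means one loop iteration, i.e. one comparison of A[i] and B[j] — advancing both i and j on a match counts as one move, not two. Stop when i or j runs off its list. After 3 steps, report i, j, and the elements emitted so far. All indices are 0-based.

[i=0,j=0] 6>2 → j++
[i=0,j=1] 6>5 → j++
[i=0,j=2] 6<10 → i++

i=1, j=2, emitted=[]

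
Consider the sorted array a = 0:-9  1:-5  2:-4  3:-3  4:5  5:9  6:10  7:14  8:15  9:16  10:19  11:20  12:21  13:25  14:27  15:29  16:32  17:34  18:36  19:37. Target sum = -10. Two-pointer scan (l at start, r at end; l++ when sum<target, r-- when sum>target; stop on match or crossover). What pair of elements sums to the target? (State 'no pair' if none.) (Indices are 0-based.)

l=0 r=19: -9+37=28 >-10, r--
l=0 r=18: -9+36=27 >-10, r--
l=0 r=17: -9+34=25 >-10, r--
l=0 r=16: -9+32=23 >-10, r--
l=0 r=15: -9+29=20 >-10, r--
l=0 r=14: -9+27=18 >-10, r--
l=0 r=13: -9+25=16 >-10, r--
l=0 r=12: -9+21=12 >-10, r--
l=0 r=11: -9+20=11 >-10, r--
l=0 r=10: -9+19=10 >-10, r--
l=0 r=9: -9+16=7 >-10, r--
l=0 r=8: -9+15=6 >-10, r--
l=0 r=7: -9+14=5 >-10, r--
l=0 r=6: -9+10=1 >-10, r--
l=0 r=5: -9+9=0 >-10, r--
l=0 r=4: -9+5=-4 >-10, r--
l=0 r=3: -9+-3=-12 <-10, l++
l=1 r=3: -5+-3=-8 >-10, r--
l=1 r=2: -5+-4=-9 >-10, r--

no pair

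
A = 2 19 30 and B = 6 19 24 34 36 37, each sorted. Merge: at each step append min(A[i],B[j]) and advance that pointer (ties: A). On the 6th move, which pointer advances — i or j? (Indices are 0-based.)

i=0 j=0: A[i]=2<=B[j]=6 take 2, i++
i=1 j=0: A[i]=19>B[j]=6 take 6, j++
i=1 j=1: A[i]=19<=B[j]=19 take 19, i++
i=2 j=1: A[i]=30>B[j]=19 take 19, j++
i=2 j=2: A[i]=30>B[j]=24 take 24, j++
i=2 j=3: A[i]=30<=B[j]=34 take 30, i++

i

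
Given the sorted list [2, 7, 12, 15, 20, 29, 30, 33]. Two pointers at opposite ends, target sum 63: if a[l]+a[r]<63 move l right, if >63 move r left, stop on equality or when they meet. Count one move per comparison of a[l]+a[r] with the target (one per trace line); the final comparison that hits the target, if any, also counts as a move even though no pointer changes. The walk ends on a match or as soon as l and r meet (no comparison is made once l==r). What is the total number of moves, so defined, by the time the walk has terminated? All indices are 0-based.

7 moves

l=0 r=7: 2+33=35 <63, l++
l=1 r=7: 7+33=40 <63, l++
l=2 r=7: 12+33=45 <63, l++
l=3 r=7: 15+33=48 <63, l++
l=4 r=7: 20+33=53 <63, l++
l=5 r=7: 29+33=62 <63, l++
l=6 r=7: 30+33=63, found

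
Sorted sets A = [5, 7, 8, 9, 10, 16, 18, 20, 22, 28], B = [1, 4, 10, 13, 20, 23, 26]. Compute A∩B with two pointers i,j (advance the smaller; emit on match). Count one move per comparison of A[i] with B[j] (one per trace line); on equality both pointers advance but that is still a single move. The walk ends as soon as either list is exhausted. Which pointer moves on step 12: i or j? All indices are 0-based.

i

i=0 j=0: 5>1, j++
i=0 j=1: 5>4, j++
i=0 j=2: 5<10, i++
i=1 j=2: 7<10, i++
i=2 j=2: 8<10, i++
i=3 j=2: 9<10, i++
i=4 j=2: 10==10 emit, i++,j++
i=5 j=3: 16>13, j++
i=5 j=4: 16<20, i++
i=6 j=4: 18<20, i++
i=7 j=4: 20==20 emit, i++,j++
i=8 j=5: 22<23, i++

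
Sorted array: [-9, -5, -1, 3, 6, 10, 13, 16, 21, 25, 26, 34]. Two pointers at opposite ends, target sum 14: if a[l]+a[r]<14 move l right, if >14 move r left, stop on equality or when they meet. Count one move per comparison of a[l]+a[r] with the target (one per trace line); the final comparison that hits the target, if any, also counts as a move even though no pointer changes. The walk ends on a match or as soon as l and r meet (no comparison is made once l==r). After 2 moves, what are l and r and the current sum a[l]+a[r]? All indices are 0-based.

l=0, r=9, sum=16

[0,11] -9+34=25 >14 → r--
[0,10] -9+26=17 >14 → r--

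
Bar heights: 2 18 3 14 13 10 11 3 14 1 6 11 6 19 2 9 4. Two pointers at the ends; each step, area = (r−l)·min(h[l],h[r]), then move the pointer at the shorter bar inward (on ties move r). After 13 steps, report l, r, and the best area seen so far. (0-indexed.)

[0,16] min(2,4)*16=32 best=32 * → l++
[1,16] min(18,4)*15=60 best=60 * → r--
[1,15] min(18,9)*14=126 best=126 * → r--
[1,14] min(18,2)*13=26 best=126 → r--
[1,13] min(18,19)*12=216 best=216 * → l++
[2,13] min(3,19)*11=33 best=216 → l++
[3,13] min(14,19)*10=140 best=216 → l++
[4,13] min(13,19)*9=117 best=216 → l++
[5,13] min(10,19)*8=80 best=216 → l++
[6,13] min(11,19)*7=77 best=216 → l++
[7,13] min(3,19)*6=18 best=216 → l++
[8,13] min(14,19)*5=70 best=216 → l++
[9,13] min(1,19)*4=4 best=216 → l++

l=10, r=13, best area=216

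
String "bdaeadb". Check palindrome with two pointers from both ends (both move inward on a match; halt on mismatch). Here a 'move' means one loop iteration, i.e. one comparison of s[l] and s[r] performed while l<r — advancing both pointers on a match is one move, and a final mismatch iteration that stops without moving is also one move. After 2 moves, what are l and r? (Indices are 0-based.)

l=2, r=4

l=0 r=6: 'b'=='b', l++,r--
l=1 r=5: 'd'=='d', l++,r--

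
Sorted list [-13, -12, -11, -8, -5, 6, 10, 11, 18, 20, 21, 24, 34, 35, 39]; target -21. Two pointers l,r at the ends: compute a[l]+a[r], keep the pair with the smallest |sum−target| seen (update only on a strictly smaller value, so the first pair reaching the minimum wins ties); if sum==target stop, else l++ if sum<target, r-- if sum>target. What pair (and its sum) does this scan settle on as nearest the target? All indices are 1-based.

pair (-13, -8) with sum -21 (|Δ|=0)

[1,15] -13+39=26 d=47 * → r--
[1,14] -13+35=22 d=43 * → r--
[1,13] -13+34=21 d=42 * → r--
[1,12] -13+24=11 d=32 * → r--
[1,11] -13+21=8 d=29 * → r--
[1,10] -13+20=7 d=28 * → r--
[1,9] -13+18=5 d=26 * → r--
[1,8] -13+11=-2 d=19 * → r--
[1,7] -13+10=-3 d=18 * → r--
[1,6] -13+6=-7 d=14 * → r--
[1,5] -13+-5=-18 d=3 * → r--
[1,4] -13+-8=-21 d=0 * → stop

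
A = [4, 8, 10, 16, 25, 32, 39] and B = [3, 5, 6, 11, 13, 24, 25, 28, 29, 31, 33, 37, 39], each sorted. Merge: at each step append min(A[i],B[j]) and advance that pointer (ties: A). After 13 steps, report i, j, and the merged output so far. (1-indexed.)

i=1 j=1: A[i]=4>B[j]=3 take 3, j++
i=1 j=2: A[i]=4<=B[j]=5 take 4, i++
i=2 j=2: A[i]=8>B[j]=5 take 5, j++
i=2 j=3: A[i]=8>B[j]=6 take 6, j++
i=2 j=4: A[i]=8<=B[j]=11 take 8, i++
i=3 j=4: A[i]=10<=B[j]=11 take 10, i++
i=4 j=4: A[i]=16>B[j]=11 take 11, j++
i=4 j=5: A[i]=16>B[j]=13 take 13, j++
i=4 j=6: A[i]=16<=B[j]=24 take 16, i++
i=5 j=6: A[i]=25>B[j]=24 take 24, j++
i=5 j=7: A[i]=25<=B[j]=25 take 25, i++
i=6 j=7: A[i]=32>B[j]=25 take 25, j++
i=6 j=8: A[i]=32>B[j]=28 take 28, j++

i=6, j=9, merged so far=[3, 4, 5, 6, 8, 10, 11, 13, 16, 24, 25, 25, 28]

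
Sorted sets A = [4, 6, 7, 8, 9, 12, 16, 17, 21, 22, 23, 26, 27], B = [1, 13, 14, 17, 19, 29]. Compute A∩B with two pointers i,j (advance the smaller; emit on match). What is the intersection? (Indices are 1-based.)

[i=1,j=1] 4>1 → j++
[i=1,j=2] 4<13 → i++
[i=2,j=2] 6<13 → i++
[i=3,j=2] 7<13 → i++
[i=4,j=2] 8<13 → i++
[i=5,j=2] 9<13 → i++
[i=6,j=2] 12<13 → i++
[i=7,j=2] 16>13 → j++
[i=7,j=3] 16>14 → j++
[i=7,j=4] 16<17 → i++
[i=8,j=4] 17==17 emit → i++,j++
[i=9,j=5] 21>19 → j++
[i=9,j=6] 21<29 → i++
[i=10,j=6] 22<29 → i++
[i=11,j=6] 23<29 → i++
[i=12,j=6] 26<29 → i++
[i=13,j=6] 27<29 → i++

intersection = [17]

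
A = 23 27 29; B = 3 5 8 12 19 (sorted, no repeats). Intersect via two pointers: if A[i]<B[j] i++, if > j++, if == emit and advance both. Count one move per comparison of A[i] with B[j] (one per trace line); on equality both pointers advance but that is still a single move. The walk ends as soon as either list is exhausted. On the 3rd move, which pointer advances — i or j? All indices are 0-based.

j

i=0 j=0: 23>3, j++
i=0 j=1: 23>5, j++
i=0 j=2: 23>8, j++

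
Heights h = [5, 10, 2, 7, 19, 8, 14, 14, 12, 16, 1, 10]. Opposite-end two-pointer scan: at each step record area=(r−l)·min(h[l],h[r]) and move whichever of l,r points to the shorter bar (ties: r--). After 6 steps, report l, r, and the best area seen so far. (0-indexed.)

l=0 r=11: min(5,10)*11=55 best=55 *, l++
l=1 r=11: min(10,10)*10=100 best=100 *, r--
l=1 r=10: min(10,1)*9=9 best=100, r--
l=1 r=9: min(10,16)*8=80 best=100, l++
l=2 r=9: min(2,16)*7=14 best=100, l++
l=3 r=9: min(7,16)*6=42 best=100, l++

l=4, r=9, best area=100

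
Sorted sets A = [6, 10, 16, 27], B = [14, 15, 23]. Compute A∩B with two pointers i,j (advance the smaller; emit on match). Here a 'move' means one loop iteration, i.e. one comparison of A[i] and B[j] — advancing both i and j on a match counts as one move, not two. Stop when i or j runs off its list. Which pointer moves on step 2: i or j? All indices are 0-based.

i

[i=0,j=0] 6<14 → i++
[i=1,j=0] 10<14 → i++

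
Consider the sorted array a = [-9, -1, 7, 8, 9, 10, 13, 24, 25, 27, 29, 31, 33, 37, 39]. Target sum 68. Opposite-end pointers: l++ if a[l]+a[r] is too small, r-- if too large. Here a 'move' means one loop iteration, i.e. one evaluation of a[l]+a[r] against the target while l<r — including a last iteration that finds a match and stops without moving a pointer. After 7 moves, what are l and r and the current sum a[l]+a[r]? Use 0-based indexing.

[0,14] -9+39=30 <68 → l++
[1,14] -1+39=38 <68 → l++
[2,14] 7+39=46 <68 → l++
[3,14] 8+39=47 <68 → l++
[4,14] 9+39=48 <68 → l++
[5,14] 10+39=49 <68 → l++
[6,14] 13+39=52 <68 → l++

l=7, r=14, sum=63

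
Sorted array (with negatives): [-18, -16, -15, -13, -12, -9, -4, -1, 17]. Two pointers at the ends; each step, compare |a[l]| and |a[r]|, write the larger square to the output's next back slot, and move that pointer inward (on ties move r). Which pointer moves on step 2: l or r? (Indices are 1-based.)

r

[1,9] |-18|>|17| out[9]=324 → l++
[2,9] |-16|<=|17| out[8]=289 → r--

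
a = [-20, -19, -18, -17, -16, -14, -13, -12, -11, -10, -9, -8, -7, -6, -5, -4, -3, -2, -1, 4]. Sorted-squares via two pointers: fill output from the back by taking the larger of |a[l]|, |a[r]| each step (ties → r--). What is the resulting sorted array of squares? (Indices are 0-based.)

[1, 4, 9, 16, 16, 25, 36, 49, 64, 81, 100, 121, 144, 169, 196, 256, 289, 324, 361, 400]

[0,19] |-20|>|4| out[19]=400 → l++
[1,19] |-19|>|4| out[18]=361 → l++
[2,19] |-18|>|4| out[17]=324 → l++
[3,19] |-17|>|4| out[16]=289 → l++
[4,19] |-16|>|4| out[15]=256 → l++
[5,19] |-14|>|4| out[14]=196 → l++
[6,19] |-13|>|4| out[13]=169 → l++
[7,19] |-12|>|4| out[12]=144 → l++
[8,19] |-11|>|4| out[11]=121 → l++
[9,19] |-10|>|4| out[10]=100 → l++
[10,19] |-9|>|4| out[9]=81 → l++
[11,19] |-8|>|4| out[8]=64 → l++
[12,19] |-7|>|4| out[7]=49 → l++
[13,19] |-6|>|4| out[6]=36 → l++
[14,19] |-5|>|4| out[5]=25 → l++
[15,19] |-4|<=|4| out[4]=16 → r--
[15,18] |-4|>|-1| out[3]=16 → l++
[16,18] |-3|>|-1| out[2]=9 → l++
[17,18] |-2|>|-1| out[1]=4 → l++
[18,18] |-1|<=|-1| out[0]=1 → r--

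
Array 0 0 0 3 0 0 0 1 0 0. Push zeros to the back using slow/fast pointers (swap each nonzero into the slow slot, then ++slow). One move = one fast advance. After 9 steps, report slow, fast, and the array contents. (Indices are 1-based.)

slow=1 fast=1: a[fast]=0, fast++
slow=1 fast=2: a[fast]=0, fast++
slow=1 fast=3: a[fast]=0, fast++
slow=1 fast=4: a[fast]=3≠0 swap→a[1]=3, slow++,fast++
slow=2 fast=5: a[fast]=0, fast++
slow=2 fast=6: a[fast]=0, fast++
slow=2 fast=7: a[fast]=0, fast++
slow=2 fast=8: a[fast]=1≠0 swap→a[2]=1, slow++,fast++
slow=3 fast=9: a[fast]=0, fast++

slow=3, fast=10, a=[3, 1, 0, 0, 0, 0, 0, 0, 0, 0]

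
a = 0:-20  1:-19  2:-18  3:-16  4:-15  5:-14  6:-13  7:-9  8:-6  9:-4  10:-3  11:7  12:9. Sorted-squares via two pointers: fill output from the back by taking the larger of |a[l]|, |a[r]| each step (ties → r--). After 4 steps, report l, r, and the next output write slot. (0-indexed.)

l=4, r=12, next write slot=8

[0,12] |-20|>|9| out[12]=400 → l++
[1,12] |-19|>|9| out[11]=361 → l++
[2,12] |-18|>|9| out[10]=324 → l++
[3,12] |-16|>|9| out[9]=256 → l++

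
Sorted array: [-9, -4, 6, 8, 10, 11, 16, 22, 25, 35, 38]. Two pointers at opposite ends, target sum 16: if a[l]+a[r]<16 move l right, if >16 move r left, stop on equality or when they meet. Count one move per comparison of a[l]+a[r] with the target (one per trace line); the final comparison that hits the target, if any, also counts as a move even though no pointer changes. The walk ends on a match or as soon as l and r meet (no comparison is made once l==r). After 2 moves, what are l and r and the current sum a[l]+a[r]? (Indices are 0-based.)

l=0 r=10: -9+38=29 >16, r--
l=0 r=9: -9+35=26 >16, r--

l=0, r=8, sum=16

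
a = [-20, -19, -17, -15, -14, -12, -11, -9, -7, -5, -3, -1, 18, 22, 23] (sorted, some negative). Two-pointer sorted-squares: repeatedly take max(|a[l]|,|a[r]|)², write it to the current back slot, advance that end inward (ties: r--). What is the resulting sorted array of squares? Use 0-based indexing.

[0,14] |-20|<=|23| out[14]=529 → r--
[0,13] |-20|<=|22| out[13]=484 → r--
[0,12] |-20|>|18| out[12]=400 → l++
[1,12] |-19|>|18| out[11]=361 → l++
[2,12] |-17|<=|18| out[10]=324 → r--
[2,11] |-17|>|-1| out[9]=289 → l++
[3,11] |-15|>|-1| out[8]=225 → l++
[4,11] |-14|>|-1| out[7]=196 → l++
[5,11] |-12|>|-1| out[6]=144 → l++
[6,11] |-11|>|-1| out[5]=121 → l++
[7,11] |-9|>|-1| out[4]=81 → l++
[8,11] |-7|>|-1| out[3]=49 → l++
[9,11] |-5|>|-1| out[2]=25 → l++
[10,11] |-3|>|-1| out[1]=9 → l++
[11,11] |-1|<=|-1| out[0]=1 → r--

[1, 9, 25, 49, 81, 121, 144, 196, 225, 289, 324, 361, 400, 484, 529]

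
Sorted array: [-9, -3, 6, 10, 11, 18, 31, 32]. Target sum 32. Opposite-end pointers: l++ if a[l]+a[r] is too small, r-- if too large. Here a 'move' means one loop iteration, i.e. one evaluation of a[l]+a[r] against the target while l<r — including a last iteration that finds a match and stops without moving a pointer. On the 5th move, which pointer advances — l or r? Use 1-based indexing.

l

[1,8] -9+32=23 <32 → l++
[2,8] -3+32=29 <32 → l++
[3,8] 6+32=38 >32 → r--
[3,7] 6+31=37 >32 → r--
[3,6] 6+18=24 <32 → l++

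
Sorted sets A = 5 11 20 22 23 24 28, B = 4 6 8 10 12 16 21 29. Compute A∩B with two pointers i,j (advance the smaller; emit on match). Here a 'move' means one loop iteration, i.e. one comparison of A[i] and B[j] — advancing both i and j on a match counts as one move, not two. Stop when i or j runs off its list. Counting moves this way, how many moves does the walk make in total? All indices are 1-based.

[i=1,j=1] 5>4 → j++
[i=1,j=2] 5<6 → i++
[i=2,j=2] 11>6 → j++
[i=2,j=3] 11>8 → j++
[i=2,j=4] 11>10 → j++
[i=2,j=5] 11<12 → i++
[i=3,j=5] 20>12 → j++
[i=3,j=6] 20>16 → j++
[i=3,j=7] 20<21 → i++
[i=4,j=7] 22>21 → j++
[i=4,j=8] 22<29 → i++
[i=5,j=8] 23<29 → i++
[i=6,j=8] 24<29 → i++
[i=7,j=8] 28<29 → i++

14 moves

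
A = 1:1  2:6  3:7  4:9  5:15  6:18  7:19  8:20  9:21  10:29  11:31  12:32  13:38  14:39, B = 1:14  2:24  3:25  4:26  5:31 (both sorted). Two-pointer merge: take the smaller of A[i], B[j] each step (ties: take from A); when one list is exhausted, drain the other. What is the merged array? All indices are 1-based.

[1, 6, 7, 9, 14, 15, 18, 19, 20, 21, 24, 25, 26, 29, 31, 31, 32, 38, 39]

[i=1,j=1] A[i]=1<=B[j]=14 take 1 → i++
[i=2,j=1] A[i]=6<=B[j]=14 take 6 → i++
[i=3,j=1] A[i]=7<=B[j]=14 take 7 → i++
[i=4,j=1] A[i]=9<=B[j]=14 take 9 → i++
[i=5,j=1] A[i]=15>B[j]=14 take 14 → j++
[i=5,j=2] A[i]=15<=B[j]=24 take 15 → i++
[i=6,j=2] A[i]=18<=B[j]=24 take 18 → i++
[i=7,j=2] A[i]=19<=B[j]=24 take 19 → i++
[i=8,j=2] A[i]=20<=B[j]=24 take 20 → i++
[i=9,j=2] A[i]=21<=B[j]=24 take 21 → i++
[i=10,j=2] A[i]=29>B[j]=24 take 24 → j++
[i=10,j=3] A[i]=29>B[j]=25 take 25 → j++
[i=10,j=4] A[i]=29>B[j]=26 take 26 → j++
[i=10,j=5] A[i]=29<=B[j]=31 take 29 → i++
[i=11,j=5] A[i]=31<=B[j]=31 take 31 → i++
[i=12,j=5] A[i]=32>B[j]=31 take 31 → j++
[i=12,j=6] B done, take A[i]=32 → i++
[i=13,j=6] B done, take A[i]=38 → i++
[i=14,j=6] B done, take A[i]=39 → i++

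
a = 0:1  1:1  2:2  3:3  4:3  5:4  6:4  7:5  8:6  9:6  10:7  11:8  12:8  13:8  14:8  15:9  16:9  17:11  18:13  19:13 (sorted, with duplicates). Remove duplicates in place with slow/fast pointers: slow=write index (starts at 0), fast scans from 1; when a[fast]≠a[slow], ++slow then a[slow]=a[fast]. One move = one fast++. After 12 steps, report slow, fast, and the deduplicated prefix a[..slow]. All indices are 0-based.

slow=7, fast=13, prefix=[1, 2, 3, 4, 5, 6, 7, 8]

(s=0,f=1) a[fast]=1=a[slow] dup → fast++
(s=0,f=2) a[fast]=2≠a[slow]=1 write a[1]=2 → slow++,fast++
(s=1,f=3) a[fast]=3≠a[slow]=2 write a[2]=3 → slow++,fast++
(s=2,f=4) a[fast]=3=a[slow] dup → fast++
(s=2,f=5) a[fast]=4≠a[slow]=3 write a[3]=4 → slow++,fast++
(s=3,f=6) a[fast]=4=a[slow] dup → fast++
(s=3,f=7) a[fast]=5≠a[slow]=4 write a[4]=5 → slow++,fast++
(s=4,f=8) a[fast]=6≠a[slow]=5 write a[5]=6 → slow++,fast++
(s=5,f=9) a[fast]=6=a[slow] dup → fast++
(s=5,f=10) a[fast]=7≠a[slow]=6 write a[6]=7 → slow++,fast++
(s=6,f=11) a[fast]=8≠a[slow]=7 write a[7]=8 → slow++,fast++
(s=7,f=12) a[fast]=8=a[slow] dup → fast++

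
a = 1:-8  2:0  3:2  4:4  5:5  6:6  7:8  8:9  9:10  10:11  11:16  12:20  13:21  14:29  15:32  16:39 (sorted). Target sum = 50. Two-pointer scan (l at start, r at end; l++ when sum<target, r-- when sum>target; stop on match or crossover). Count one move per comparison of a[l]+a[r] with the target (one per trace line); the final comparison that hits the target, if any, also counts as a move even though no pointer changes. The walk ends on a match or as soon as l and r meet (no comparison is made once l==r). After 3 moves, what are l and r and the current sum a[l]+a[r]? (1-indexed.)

l=4, r=16, sum=43

l=1 r=16: -8+39=31 <50, l++
l=2 r=16: 0+39=39 <50, l++
l=3 r=16: 2+39=41 <50, l++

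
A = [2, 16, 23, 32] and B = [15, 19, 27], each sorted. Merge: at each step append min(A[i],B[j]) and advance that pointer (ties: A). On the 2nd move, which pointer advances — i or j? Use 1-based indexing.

[i=1,j=1] A[i]=2<=B[j]=15 take 2 → i++
[i=2,j=1] A[i]=16>B[j]=15 take 15 → j++

j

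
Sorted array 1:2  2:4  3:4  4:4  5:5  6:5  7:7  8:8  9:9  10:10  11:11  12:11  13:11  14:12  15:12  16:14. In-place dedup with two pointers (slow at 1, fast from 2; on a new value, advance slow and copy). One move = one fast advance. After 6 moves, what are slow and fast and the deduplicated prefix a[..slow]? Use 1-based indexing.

slow=4, fast=8, prefix=[2, 4, 5, 7]

(s=1,f=2) a[fast]=4≠a[slow]=2 write a[2]=4 → slow++,fast++
(s=2,f=3) a[fast]=4=a[slow] dup → fast++
(s=2,f=4) a[fast]=4=a[slow] dup → fast++
(s=2,f=5) a[fast]=5≠a[slow]=4 write a[3]=5 → slow++,fast++
(s=3,f=6) a[fast]=5=a[slow] dup → fast++
(s=3,f=7) a[fast]=7≠a[slow]=5 write a[4]=7 → slow++,fast++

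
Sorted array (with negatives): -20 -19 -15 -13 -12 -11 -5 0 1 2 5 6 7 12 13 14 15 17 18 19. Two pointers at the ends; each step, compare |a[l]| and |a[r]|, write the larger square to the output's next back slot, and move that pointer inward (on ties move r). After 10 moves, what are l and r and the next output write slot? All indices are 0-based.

l=0 r=19: |-20|>|19| out[19]=400, l++
l=1 r=19: |-19|<=|19| out[18]=361, r--
l=1 r=18: |-19|>|18| out[17]=361, l++
l=2 r=18: |-15|<=|18| out[16]=324, r--
l=2 r=17: |-15|<=|17| out[15]=289, r--
l=2 r=16: |-15|<=|15| out[14]=225, r--
l=2 r=15: |-15|>|14| out[13]=225, l++
l=3 r=15: |-13|<=|14| out[12]=196, r--
l=3 r=14: |-13|<=|13| out[11]=169, r--
l=3 r=13: |-13|>|12| out[10]=169, l++

l=4, r=13, next write slot=9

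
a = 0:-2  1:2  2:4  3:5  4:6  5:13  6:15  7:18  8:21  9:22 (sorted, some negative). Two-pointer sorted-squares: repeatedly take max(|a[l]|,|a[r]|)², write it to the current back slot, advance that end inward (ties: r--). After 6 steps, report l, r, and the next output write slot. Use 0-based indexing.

l=0, r=3, next write slot=3

[0,9] |-2|<=|22| out[9]=484 → r--
[0,8] |-2|<=|21| out[8]=441 → r--
[0,7] |-2|<=|18| out[7]=324 → r--
[0,6] |-2|<=|15| out[6]=225 → r--
[0,5] |-2|<=|13| out[5]=169 → r--
[0,4] |-2|<=|6| out[4]=36 → r--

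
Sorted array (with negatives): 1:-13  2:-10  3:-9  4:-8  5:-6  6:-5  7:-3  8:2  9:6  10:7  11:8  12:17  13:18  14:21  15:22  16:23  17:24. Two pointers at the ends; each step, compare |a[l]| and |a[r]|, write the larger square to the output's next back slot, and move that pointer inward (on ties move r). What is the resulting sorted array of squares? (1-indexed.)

[4, 9, 25, 36, 36, 49, 64, 64, 81, 100, 169, 289, 324, 441, 484, 529, 576]

[1,17] |-13|<=|24| out[17]=576 → r--
[1,16] |-13|<=|23| out[16]=529 → r--
[1,15] |-13|<=|22| out[15]=484 → r--
[1,14] |-13|<=|21| out[14]=441 → r--
[1,13] |-13|<=|18| out[13]=324 → r--
[1,12] |-13|<=|17| out[12]=289 → r--
[1,11] |-13|>|8| out[11]=169 → l++
[2,11] |-10|>|8| out[10]=100 → l++
[3,11] |-9|>|8| out[9]=81 → l++
[4,11] |-8|<=|8| out[8]=64 → r--
[4,10] |-8|>|7| out[7]=64 → l++
[5,10] |-6|<=|7| out[6]=49 → r--
[5,9] |-6|<=|6| out[5]=36 → r--
[5,8] |-6|>|2| out[4]=36 → l++
[6,8] |-5|>|2| out[3]=25 → l++
[7,8] |-3|>|2| out[2]=9 → l++
[8,8] |2|<=|2| out[1]=4 → r--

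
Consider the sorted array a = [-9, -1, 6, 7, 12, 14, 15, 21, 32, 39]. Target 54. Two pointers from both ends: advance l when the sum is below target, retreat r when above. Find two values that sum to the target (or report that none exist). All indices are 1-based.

l=1 r=10: -9+39=30 <54, l++
l=2 r=10: -1+39=38 <54, l++
l=3 r=10: 6+39=45 <54, l++
l=4 r=10: 7+39=46 <54, l++
l=5 r=10: 12+39=51 <54, l++
l=6 r=10: 14+39=53 <54, l++
l=7 r=10: 15+39=54, found

(15, 39)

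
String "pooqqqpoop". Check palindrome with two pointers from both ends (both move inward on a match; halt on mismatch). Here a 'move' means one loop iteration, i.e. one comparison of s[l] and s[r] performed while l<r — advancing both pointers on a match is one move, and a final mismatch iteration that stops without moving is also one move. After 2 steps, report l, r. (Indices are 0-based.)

[0,9] 'p'=='p' → l++,r--
[1,8] 'o'=='o' → l++,r--

l=2, r=7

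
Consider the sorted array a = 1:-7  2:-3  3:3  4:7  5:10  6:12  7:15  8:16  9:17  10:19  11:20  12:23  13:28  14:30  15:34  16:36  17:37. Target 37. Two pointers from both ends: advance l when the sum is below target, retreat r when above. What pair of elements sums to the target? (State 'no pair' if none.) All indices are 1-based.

(3, 34)

l=1 r=17: -7+37=30 <37, l++
l=2 r=17: -3+37=34 <37, l++
l=3 r=17: 3+37=40 >37, r--
l=3 r=16: 3+36=39 >37, r--
l=3 r=15: 3+34=37, found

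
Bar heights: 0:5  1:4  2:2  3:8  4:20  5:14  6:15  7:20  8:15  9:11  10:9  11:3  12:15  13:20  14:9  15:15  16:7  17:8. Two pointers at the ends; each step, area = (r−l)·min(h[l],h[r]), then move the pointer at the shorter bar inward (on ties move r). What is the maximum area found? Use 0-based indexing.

max area = 180

[0,17] min(5,8)*17=85 best=85 * → l++
[1,17] min(4,8)*16=64 best=85 → l++
[2,17] min(2,8)*15=30 best=85 → l++
[3,17] min(8,8)*14=112 best=112 * → r--
[3,16] min(8,7)*13=91 best=112 → r--
[3,15] min(8,15)*12=96 best=112 → l++
[4,15] min(20,15)*11=165 best=165 * → r--
[4,14] min(20,9)*10=90 best=165 → r--
[4,13] min(20,20)*9=180 best=180 * → r--
[4,12] min(20,15)*8=120 best=180 → r--
[4,11] min(20,3)*7=21 best=180 → r--
[4,10] min(20,9)*6=54 best=180 → r--
[4,9] min(20,11)*5=55 best=180 → r--
[4,8] min(20,15)*4=60 best=180 → r--
[4,7] min(20,20)*3=60 best=180 → r--
[4,6] min(20,15)*2=30 best=180 → r--
[4,5] min(20,14)*1=14 best=180 → r--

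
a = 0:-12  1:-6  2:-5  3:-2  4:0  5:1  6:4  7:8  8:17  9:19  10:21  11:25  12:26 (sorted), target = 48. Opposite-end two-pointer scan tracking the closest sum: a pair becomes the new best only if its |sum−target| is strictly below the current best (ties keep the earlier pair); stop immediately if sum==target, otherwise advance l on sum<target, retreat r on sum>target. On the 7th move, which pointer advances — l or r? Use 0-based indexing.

l

[0,12] -12+26=14 d=34 * → l++
[1,12] -6+26=20 d=28 * → l++
[2,12] -5+26=21 d=27 * → l++
[3,12] -2+26=24 d=24 * → l++
[4,12] 0+26=26 d=22 * → l++
[5,12] 1+26=27 d=21 * → l++
[6,12] 4+26=30 d=18 * → l++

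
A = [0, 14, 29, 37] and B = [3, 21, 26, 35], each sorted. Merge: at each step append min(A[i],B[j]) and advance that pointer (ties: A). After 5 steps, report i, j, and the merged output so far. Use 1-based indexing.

i=1 j=1: A[i]=0<=B[j]=3 take 0, i++
i=2 j=1: A[i]=14>B[j]=3 take 3, j++
i=2 j=2: A[i]=14<=B[j]=21 take 14, i++
i=3 j=2: A[i]=29>B[j]=21 take 21, j++
i=3 j=3: A[i]=29>B[j]=26 take 26, j++

i=3, j=4, merged so far=[0, 3, 14, 21, 26]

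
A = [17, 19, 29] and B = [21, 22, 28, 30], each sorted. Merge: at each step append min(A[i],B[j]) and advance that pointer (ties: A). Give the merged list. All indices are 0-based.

i=0 j=0: A[i]=17<=B[j]=21 take 17, i++
i=1 j=0: A[i]=19<=B[j]=21 take 19, i++
i=2 j=0: A[i]=29>B[j]=21 take 21, j++
i=2 j=1: A[i]=29>B[j]=22 take 22, j++
i=2 j=2: A[i]=29>B[j]=28 take 28, j++
i=2 j=3: A[i]=29<=B[j]=30 take 29, i++
i=3 j=3: A done, take B[j]=30, j++

[17, 19, 21, 22, 28, 29, 30]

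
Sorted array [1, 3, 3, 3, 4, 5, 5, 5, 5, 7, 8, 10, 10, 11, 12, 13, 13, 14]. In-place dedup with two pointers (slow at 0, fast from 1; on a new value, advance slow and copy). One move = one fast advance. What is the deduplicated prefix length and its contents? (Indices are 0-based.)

length 11; prefix = [1, 3, 4, 5, 7, 8, 10, 11, 12, 13, 14]

(s=0,f=1) a[fast]=3≠a[slow]=1 write a[1]=3 → slow++,fast++
(s=1,f=2) a[fast]=3=a[slow] dup → fast++
(s=1,f=3) a[fast]=3=a[slow] dup → fast++
(s=1,f=4) a[fast]=4≠a[slow]=3 write a[2]=4 → slow++,fast++
(s=2,f=5) a[fast]=5≠a[slow]=4 write a[3]=5 → slow++,fast++
(s=3,f=6) a[fast]=5=a[slow] dup → fast++
(s=3,f=7) a[fast]=5=a[slow] dup → fast++
(s=3,f=8) a[fast]=5=a[slow] dup → fast++
(s=3,f=9) a[fast]=7≠a[slow]=5 write a[4]=7 → slow++,fast++
(s=4,f=10) a[fast]=8≠a[slow]=7 write a[5]=8 → slow++,fast++
(s=5,f=11) a[fast]=10≠a[slow]=8 write a[6]=10 → slow++,fast++
(s=6,f=12) a[fast]=10=a[slow] dup → fast++
(s=6,f=13) a[fast]=11≠a[slow]=10 write a[7]=11 → slow++,fast++
(s=7,f=14) a[fast]=12≠a[slow]=11 write a[8]=12 → slow++,fast++
(s=8,f=15) a[fast]=13≠a[slow]=12 write a[9]=13 → slow++,fast++
(s=9,f=16) a[fast]=13=a[slow] dup → fast++
(s=9,f=17) a[fast]=14≠a[slow]=13 write a[10]=14 → slow++,fast++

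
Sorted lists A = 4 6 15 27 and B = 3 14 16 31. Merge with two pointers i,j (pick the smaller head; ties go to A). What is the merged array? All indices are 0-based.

[3, 4, 6, 14, 15, 16, 27, 31]

i=0 j=0: A[i]=4>B[j]=3 take 3, j++
i=0 j=1: A[i]=4<=B[j]=14 take 4, i++
i=1 j=1: A[i]=6<=B[j]=14 take 6, i++
i=2 j=1: A[i]=15>B[j]=14 take 14, j++
i=2 j=2: A[i]=15<=B[j]=16 take 15, i++
i=3 j=2: A[i]=27>B[j]=16 take 16, j++
i=3 j=3: A[i]=27<=B[j]=31 take 27, i++
i=4 j=3: A done, take B[j]=31, j++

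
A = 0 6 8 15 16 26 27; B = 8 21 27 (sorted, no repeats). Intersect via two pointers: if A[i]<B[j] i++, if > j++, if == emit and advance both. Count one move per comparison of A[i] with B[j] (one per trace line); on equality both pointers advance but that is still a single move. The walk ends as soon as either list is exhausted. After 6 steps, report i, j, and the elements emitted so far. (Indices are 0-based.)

i=0 j=0: 0<8, i++
i=1 j=0: 6<8, i++
i=2 j=0: 8==8 emit, i++,j++
i=3 j=1: 15<21, i++
i=4 j=1: 16<21, i++
i=5 j=1: 26>21, j++

i=5, j=2, emitted=[8]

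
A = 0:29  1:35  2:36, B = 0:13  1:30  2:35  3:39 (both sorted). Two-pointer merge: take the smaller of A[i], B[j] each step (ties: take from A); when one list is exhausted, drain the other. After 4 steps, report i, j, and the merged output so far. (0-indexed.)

i=2, j=2, merged so far=[13, 29, 30, 35]

i=0 j=0: A[i]=29>B[j]=13 take 13, j++
i=0 j=1: A[i]=29<=B[j]=30 take 29, i++
i=1 j=1: A[i]=35>B[j]=30 take 30, j++
i=1 j=2: A[i]=35<=B[j]=35 take 35, i++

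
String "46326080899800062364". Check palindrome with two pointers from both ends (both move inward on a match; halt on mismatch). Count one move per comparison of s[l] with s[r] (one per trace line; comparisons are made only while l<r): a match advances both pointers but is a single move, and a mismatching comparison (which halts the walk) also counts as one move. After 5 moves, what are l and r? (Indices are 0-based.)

[0,19] '4'=='4' → l++,r--
[1,18] '6'=='6' → l++,r--
[2,17] '3'=='3' → l++,r--
[3,16] '2'=='2' → l++,r--
[4,15] '6'=='6' → l++,r--

l=5, r=14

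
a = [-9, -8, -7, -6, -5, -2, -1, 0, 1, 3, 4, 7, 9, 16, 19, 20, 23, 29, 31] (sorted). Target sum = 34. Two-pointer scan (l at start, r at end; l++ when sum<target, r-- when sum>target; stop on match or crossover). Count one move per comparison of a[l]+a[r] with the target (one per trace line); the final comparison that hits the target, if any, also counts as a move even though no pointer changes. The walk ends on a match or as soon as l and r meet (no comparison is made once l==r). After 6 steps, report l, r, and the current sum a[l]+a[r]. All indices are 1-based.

l=7, r=19, sum=30

l=1 r=19: -9+31=22 <34, l++
l=2 r=19: -8+31=23 <34, l++
l=3 r=19: -7+31=24 <34, l++
l=4 r=19: -6+31=25 <34, l++
l=5 r=19: -5+31=26 <34, l++
l=6 r=19: -2+31=29 <34, l++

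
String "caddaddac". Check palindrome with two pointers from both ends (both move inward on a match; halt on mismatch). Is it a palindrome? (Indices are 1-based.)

l=1 r=9: 'c'=='c', l++,r--
l=2 r=8: 'a'=='a', l++,r--
l=3 r=7: 'd'=='d', l++,r--
l=4 r=6: 'd'=='d', l++,r--

palindrome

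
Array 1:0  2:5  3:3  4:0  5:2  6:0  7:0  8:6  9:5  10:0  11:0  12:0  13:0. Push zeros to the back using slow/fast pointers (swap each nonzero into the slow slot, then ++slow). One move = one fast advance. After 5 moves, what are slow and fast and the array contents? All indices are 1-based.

slow=1 fast=1: a[fast]=0, fast++
slow=1 fast=2: a[fast]=5≠0 swap→a[1]=5, slow++,fast++
slow=2 fast=3: a[fast]=3≠0 swap→a[2]=3, slow++,fast++
slow=3 fast=4: a[fast]=0, fast++
slow=3 fast=5: a[fast]=2≠0 swap→a[3]=2, slow++,fast++

slow=4, fast=6, a=[5, 3, 2, 0, 0, 0, 0, 6, 5, 0, 0, 0, 0]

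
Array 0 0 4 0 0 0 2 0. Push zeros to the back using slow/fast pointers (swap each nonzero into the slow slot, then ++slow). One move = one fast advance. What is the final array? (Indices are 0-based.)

(s=0,f=0) a[fast]=0 → fast++
(s=0,f=1) a[fast]=0 → fast++
(s=0,f=2) a[fast]=4≠0 swap→a[0]=4 → slow++,fast++
(s=1,f=3) a[fast]=0 → fast++
(s=1,f=4) a[fast]=0 → fast++
(s=1,f=5) a[fast]=0 → fast++
(s=1,f=6) a[fast]=2≠0 swap→a[1]=2 → slow++,fast++
(s=2,f=7) a[fast]=0 → fast++

[4, 2, 0, 0, 0, 0, 0, 0]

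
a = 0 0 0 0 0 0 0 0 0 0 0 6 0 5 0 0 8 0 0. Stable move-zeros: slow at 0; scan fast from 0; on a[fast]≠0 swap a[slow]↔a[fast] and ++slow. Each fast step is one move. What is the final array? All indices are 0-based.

[6, 5, 8, 0, 0, 0, 0, 0, 0, 0, 0, 0, 0, 0, 0, 0, 0, 0, 0]

slow=0 fast=0: a[fast]=0, fast++
slow=0 fast=1: a[fast]=0, fast++
slow=0 fast=2: a[fast]=0, fast++
slow=0 fast=3: a[fast]=0, fast++
slow=0 fast=4: a[fast]=0, fast++
slow=0 fast=5: a[fast]=0, fast++
slow=0 fast=6: a[fast]=0, fast++
slow=0 fast=7: a[fast]=0, fast++
slow=0 fast=8: a[fast]=0, fast++
slow=0 fast=9: a[fast]=0, fast++
slow=0 fast=10: a[fast]=0, fast++
slow=0 fast=11: a[fast]=6≠0 swap→a[0]=6, slow++,fast++
slow=1 fast=12: a[fast]=0, fast++
slow=1 fast=13: a[fast]=5≠0 swap→a[1]=5, slow++,fast++
slow=2 fast=14: a[fast]=0, fast++
slow=2 fast=15: a[fast]=0, fast++
slow=2 fast=16: a[fast]=8≠0 swap→a[2]=8, slow++,fast++
slow=3 fast=17: a[fast]=0, fast++
slow=3 fast=18: a[fast]=0, fast++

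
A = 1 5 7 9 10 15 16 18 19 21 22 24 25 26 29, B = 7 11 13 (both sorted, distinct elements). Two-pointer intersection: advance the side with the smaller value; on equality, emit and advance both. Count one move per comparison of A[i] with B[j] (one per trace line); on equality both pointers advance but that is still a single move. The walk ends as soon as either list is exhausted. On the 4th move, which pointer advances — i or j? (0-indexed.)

i

i=0 j=0: 1<7, i++
i=1 j=0: 5<7, i++
i=2 j=0: 7==7 emit, i++,j++
i=3 j=1: 9<11, i++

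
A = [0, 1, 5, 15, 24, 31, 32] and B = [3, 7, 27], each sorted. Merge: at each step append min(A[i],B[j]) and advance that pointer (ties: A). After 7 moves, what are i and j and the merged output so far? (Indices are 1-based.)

i=1 j=1: A[i]=0<=B[j]=3 take 0, i++
i=2 j=1: A[i]=1<=B[j]=3 take 1, i++
i=3 j=1: A[i]=5>B[j]=3 take 3, j++
i=3 j=2: A[i]=5<=B[j]=7 take 5, i++
i=4 j=2: A[i]=15>B[j]=7 take 7, j++
i=4 j=3: A[i]=15<=B[j]=27 take 15, i++
i=5 j=3: A[i]=24<=B[j]=27 take 24, i++

i=6, j=3, merged so far=[0, 1, 3, 5, 7, 15, 24]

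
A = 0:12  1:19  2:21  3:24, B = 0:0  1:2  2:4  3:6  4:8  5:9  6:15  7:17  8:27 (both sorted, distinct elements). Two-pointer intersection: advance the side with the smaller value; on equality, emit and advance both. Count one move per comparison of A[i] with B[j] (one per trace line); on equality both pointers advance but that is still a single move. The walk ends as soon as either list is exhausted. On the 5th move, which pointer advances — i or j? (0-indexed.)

j

[i=0,j=0] 12>0 → j++
[i=0,j=1] 12>2 → j++
[i=0,j=2] 12>4 → j++
[i=0,j=3] 12>6 → j++
[i=0,j=4] 12>8 → j++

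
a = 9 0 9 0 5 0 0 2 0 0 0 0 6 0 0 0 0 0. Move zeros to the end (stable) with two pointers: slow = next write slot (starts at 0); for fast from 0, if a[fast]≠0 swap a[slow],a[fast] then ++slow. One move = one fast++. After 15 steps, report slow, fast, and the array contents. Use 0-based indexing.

slow=5, fast=15, a=[9, 9, 5, 2, 6, 0, 0, 0, 0, 0, 0, 0, 0, 0, 0, 0, 0, 0]

slow=0 fast=0: a[fast]=9≠0 swap→a[0]=9, slow++,fast++
slow=1 fast=1: a[fast]=0, fast++
slow=1 fast=2: a[fast]=9≠0 swap→a[1]=9, slow++,fast++
slow=2 fast=3: a[fast]=0, fast++
slow=2 fast=4: a[fast]=5≠0 swap→a[2]=5, slow++,fast++
slow=3 fast=5: a[fast]=0, fast++
slow=3 fast=6: a[fast]=0, fast++
slow=3 fast=7: a[fast]=2≠0 swap→a[3]=2, slow++,fast++
slow=4 fast=8: a[fast]=0, fast++
slow=4 fast=9: a[fast]=0, fast++
slow=4 fast=10: a[fast]=0, fast++
slow=4 fast=11: a[fast]=0, fast++
slow=4 fast=12: a[fast]=6≠0 swap→a[4]=6, slow++,fast++
slow=5 fast=13: a[fast]=0, fast++
slow=5 fast=14: a[fast]=0, fast++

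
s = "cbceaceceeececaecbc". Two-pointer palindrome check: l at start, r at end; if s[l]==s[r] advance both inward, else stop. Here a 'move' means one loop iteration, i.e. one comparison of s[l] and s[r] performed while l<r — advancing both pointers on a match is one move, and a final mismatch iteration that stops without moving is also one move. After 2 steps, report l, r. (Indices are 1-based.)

[1,19] 'c'=='c' → l++,r--
[2,18] 'b'=='b' → l++,r--

l=3, r=17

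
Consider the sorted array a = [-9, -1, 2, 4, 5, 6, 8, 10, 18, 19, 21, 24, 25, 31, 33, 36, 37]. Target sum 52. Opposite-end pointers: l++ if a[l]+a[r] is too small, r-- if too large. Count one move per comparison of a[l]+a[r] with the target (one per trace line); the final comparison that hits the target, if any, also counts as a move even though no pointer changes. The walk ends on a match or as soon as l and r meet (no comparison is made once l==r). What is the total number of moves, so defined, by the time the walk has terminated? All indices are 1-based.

12 moves

l=1 r=17: -9+37=28 <52, l++
l=2 r=17: -1+37=36 <52, l++
l=3 r=17: 2+37=39 <52, l++
l=4 r=17: 4+37=41 <52, l++
l=5 r=17: 5+37=42 <52, l++
l=6 r=17: 6+37=43 <52, l++
l=7 r=17: 8+37=45 <52, l++
l=8 r=17: 10+37=47 <52, l++
l=9 r=17: 18+37=55 >52, r--
l=9 r=16: 18+36=54 >52, r--
l=9 r=15: 18+33=51 <52, l++
l=10 r=15: 19+33=52, found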